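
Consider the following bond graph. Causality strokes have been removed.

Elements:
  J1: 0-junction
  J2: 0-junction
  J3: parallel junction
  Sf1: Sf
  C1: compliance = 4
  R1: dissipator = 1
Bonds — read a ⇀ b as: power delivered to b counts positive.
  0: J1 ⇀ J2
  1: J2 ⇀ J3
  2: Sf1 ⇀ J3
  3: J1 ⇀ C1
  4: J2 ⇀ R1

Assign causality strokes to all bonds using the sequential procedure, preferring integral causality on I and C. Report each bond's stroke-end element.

b2 stroke→Sf1  (Sf1 (Sf) sets flow on bond)
b1 stroke→J3  (only one effort-in slot at J3)
b3 stroke→J1  (C1 integral (e out))
b0 stroke→J2  (0-jn J1 has e-setter on 3)
b4 stroke→R1  (J2: bond 0 brought effort, rest push out)

b0 stroke at J2
b1 stroke at J3
b2 stroke at Sf1
b3 stroke at J1
b4 stroke at R1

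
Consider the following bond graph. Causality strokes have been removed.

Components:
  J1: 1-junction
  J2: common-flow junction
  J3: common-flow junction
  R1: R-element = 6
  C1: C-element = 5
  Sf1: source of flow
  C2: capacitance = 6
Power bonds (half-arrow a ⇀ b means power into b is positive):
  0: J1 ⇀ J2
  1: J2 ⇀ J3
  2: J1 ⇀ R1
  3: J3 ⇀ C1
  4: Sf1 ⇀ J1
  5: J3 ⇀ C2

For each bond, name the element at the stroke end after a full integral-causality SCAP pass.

β4 →Sf1  (Sf1: flow source, stroke at near end)
β0 →J1  (J1 flow already set via bond 4)
β2 →J1  (common-f at J1 fixed by 4)
β1 →J2  (common-f at J2 fixed by 0)
β3 →J3  (1-jn J3 has f-setter on 1)
β5 →J3  (common-f at J3 fixed by 1)

#0 →J1
#1 →J2
#2 →J1
#3 →J3
#4 →Sf1
#5 →J3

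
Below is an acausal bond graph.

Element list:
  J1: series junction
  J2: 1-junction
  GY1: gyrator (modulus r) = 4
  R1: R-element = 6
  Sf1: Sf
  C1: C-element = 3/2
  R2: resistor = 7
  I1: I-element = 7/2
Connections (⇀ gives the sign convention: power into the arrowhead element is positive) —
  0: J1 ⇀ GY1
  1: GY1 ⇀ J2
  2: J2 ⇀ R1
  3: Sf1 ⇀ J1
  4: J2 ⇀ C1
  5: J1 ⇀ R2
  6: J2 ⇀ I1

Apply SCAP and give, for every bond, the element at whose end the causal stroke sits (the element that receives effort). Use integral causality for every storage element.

b0 |J1
b1 |J2
b2 |J2
b3 |Sf1
b4 |J2
b5 |J1
b6 |I1

bond 3 stroke at Sf1  (Sf1: flow source, stroke at near end)
bond 0 stroke at J1  (J1 flow already set via bond 3)
bond 5 stroke at J1  (common-f at J1 fixed by 3)
bond 1 stroke at J2  (through GY1, causality inverts; strokes same side of GY1)
bond 4 stroke at J2  (C1 integral (e out))
bond 6 stroke at I1  (prefer integral on I1)
bond 2 stroke at J2  (common-f at J2 fixed by 6)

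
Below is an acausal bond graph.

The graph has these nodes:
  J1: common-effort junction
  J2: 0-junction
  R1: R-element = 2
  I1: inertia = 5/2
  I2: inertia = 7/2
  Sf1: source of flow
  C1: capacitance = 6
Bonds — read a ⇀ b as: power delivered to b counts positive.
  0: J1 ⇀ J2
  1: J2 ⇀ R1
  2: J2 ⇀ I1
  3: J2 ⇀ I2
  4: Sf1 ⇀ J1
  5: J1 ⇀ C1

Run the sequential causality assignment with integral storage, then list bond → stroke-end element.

#4 stroke→Sf1  (Sf1 (Sf) sets flow on bond)
#2 stroke→I1  (I1: I, integral causality)
#3 stroke→I2  (I2: I, integral causality)
#5 stroke→J1  (C1 outputs effort q/C1)
#0 stroke→J2  (J1: bond 5 brought effort, rest push out)
#1 stroke→R1  (J2 effort already set via bond 0)

β0 stroke at J2
β1 stroke at R1
β2 stroke at I1
β3 stroke at I2
β4 stroke at Sf1
β5 stroke at J1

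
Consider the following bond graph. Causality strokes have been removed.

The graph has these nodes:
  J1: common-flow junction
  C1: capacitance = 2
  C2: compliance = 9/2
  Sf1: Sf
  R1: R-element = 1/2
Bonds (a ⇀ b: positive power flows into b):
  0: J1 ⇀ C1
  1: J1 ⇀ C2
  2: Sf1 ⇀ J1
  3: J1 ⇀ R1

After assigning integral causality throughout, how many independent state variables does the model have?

bond 2 stroke→Sf1  (Sf1 (Sf) sets flow on bond)
bond 0 stroke→J1  (J1 flow already set via bond 2)
bond 1 stroke→J1  (J1: bond 2 brought flow, rest push out)
bond 3 stroke→J1  (1-jn J1 has f-setter on 2)

2  (C1, C2 all integral)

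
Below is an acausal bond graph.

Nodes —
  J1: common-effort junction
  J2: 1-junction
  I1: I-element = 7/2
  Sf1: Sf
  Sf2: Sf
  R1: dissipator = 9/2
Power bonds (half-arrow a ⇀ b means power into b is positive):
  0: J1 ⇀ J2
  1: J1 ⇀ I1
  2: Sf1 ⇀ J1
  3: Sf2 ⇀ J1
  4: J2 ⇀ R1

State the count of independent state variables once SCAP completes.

b2 stroke at Sf1  (source Sf1 imposes f)
b3 stroke at Sf2  (source Sf2 imposes f)
b1 stroke at I1  (I1 integral (f out))
b0 stroke at J1  (J1: last free bond brings effort in)
b4 stroke at J2  (J2: bond 0 brought flow, rest push out)

1  (I1 all integral)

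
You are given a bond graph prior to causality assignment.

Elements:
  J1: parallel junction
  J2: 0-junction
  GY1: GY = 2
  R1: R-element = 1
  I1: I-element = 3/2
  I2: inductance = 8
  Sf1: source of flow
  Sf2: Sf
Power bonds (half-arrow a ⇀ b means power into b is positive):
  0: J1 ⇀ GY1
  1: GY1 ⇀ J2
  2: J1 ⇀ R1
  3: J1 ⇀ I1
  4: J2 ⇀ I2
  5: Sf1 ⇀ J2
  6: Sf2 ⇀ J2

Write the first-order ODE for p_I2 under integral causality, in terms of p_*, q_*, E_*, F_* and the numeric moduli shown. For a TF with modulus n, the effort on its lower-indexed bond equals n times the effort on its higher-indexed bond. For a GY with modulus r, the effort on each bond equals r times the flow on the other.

β5 |Sf1  (source Sf1 imposes f)
β6 |Sf2  (Sf2 (Sf) sets flow on bond)
β3 |I1  (I1 integral (f out))
β4 |I2  (I2: I, integral causality)
β1 |J2  (J2 needs exactly one e-in)
β0 |J1  (GY1 both-in/both-out from 1)
β2 |R1  (J1 effort already set via bond 0)

dp_I2/dt = 4*F_Sf1 + 4*F_Sf2 - 4*p_I1/3 - p_I2/2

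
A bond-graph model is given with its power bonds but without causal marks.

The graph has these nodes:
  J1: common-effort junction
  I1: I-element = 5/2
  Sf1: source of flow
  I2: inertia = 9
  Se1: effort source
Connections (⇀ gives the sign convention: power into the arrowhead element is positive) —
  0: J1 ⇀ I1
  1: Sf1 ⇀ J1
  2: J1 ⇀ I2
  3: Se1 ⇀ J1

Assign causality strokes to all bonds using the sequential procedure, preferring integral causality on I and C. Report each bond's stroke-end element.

bond 0 stroke→I1
bond 1 stroke→Sf1
bond 2 stroke→I2
bond 3 stroke→J1

b1 |Sf1  (source Sf1 imposes f)
b3 |J1  (Se1: effort source, stroke at far end)
b0 |I1  (J1 effort already set via bond 3)
b2 |I2  (common-e at J1 fixed by 3)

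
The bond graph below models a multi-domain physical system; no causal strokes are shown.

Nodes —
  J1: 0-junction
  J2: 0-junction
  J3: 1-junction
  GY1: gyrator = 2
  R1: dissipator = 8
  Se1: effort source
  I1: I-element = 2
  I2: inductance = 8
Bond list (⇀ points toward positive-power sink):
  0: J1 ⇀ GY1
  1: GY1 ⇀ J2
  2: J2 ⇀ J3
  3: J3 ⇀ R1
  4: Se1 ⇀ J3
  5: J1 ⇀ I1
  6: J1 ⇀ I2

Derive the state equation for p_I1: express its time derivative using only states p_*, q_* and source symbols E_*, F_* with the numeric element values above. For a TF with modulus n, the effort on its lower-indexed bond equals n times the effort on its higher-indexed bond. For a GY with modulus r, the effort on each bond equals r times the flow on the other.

dp_I1/dt = E_Se1/4 - p_I1/4 - p_I2/16

bond 4 stroke at J3  (Se1 (Se) sets effort on bond)
bond 5 stroke at I1  (I1 outputs flow p/I1)
bond 6 stroke at I2  (I2: I, integral causality)
bond 0 stroke at J1  (J1: last free bond brings effort in)
bond 1 stroke at J2  (GY1 both-in/both-out from 0)
bond 2 stroke at J3  (J2 effort already set via bond 1)
bond 3 stroke at R1  (J3 needs exactly one f-in)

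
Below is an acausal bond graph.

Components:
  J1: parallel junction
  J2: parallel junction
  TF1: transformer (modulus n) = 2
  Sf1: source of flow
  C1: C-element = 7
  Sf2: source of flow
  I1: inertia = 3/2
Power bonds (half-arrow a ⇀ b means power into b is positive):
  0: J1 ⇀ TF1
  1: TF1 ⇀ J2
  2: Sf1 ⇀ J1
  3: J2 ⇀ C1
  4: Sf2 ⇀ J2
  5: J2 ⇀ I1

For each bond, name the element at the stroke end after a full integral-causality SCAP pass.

#2 |Sf1  (Sf1 fixes flow; stroke at Sf1)
#4 |Sf2  (Sf2 (Sf) sets flow on bond)
#0 |J1  (J1: last free bond brings effort in)
#1 |TF1  (TF TF1: opposite of bond 0)
#3 |J2  (C1 integral (e out))
#5 |I1  (J2: bond 3 brought effort, rest push out)

β0 |J1
β1 |TF1
β2 |Sf1
β3 |J2
β4 |Sf2
β5 |I1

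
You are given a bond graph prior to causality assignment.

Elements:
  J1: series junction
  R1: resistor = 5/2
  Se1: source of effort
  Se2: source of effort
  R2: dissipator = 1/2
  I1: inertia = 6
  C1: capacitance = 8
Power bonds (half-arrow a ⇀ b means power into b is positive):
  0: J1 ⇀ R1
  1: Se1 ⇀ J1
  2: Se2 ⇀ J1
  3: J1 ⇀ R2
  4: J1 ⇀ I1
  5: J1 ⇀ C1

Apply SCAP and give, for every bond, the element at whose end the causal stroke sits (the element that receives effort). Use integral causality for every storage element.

b0 stroke→J1
b1 stroke→J1
b2 stroke→J1
b3 stroke→J1
b4 stroke→I1
b5 stroke→J1

#1 |J1  (Se1: effort source, stroke at far end)
#2 |J1  (Se2: effort source, stroke at far end)
#4 |I1  (prefer integral on I1)
#0 |J1  (J1: bond 4 brought flow, rest push out)
#3 |J1  (1-jn J1 has f-setter on 4)
#5 |J1  (common-f at J1 fixed by 4)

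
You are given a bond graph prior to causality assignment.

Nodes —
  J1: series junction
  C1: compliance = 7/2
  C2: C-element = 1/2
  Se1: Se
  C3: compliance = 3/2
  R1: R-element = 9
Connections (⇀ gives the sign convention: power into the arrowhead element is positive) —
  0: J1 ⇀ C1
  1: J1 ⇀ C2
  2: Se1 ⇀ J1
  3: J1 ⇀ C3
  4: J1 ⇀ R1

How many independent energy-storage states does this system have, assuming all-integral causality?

β2 stroke at J1  (Se1: effort source, stroke at far end)
β0 stroke at J1  (C1 integral (e out))
β1 stroke at J1  (C2: C, integral causality)
β3 stroke at J1  (C3 outputs effort q/C3)
β4 stroke at R1  (closing 1-jn rule on J1)

3  (C1, C2, C3 all integral)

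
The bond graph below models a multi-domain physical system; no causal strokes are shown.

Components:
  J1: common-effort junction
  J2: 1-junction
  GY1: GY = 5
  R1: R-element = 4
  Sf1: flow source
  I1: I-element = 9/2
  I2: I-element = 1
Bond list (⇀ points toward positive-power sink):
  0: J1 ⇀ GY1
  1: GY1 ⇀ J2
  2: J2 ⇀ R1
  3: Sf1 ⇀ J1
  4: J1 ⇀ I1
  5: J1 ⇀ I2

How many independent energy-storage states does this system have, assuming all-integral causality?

2  (I1, I2 all integral)

#3 →Sf1  (Sf1: flow source, stroke at near end)
#4 →I1  (I1: I, integral causality)
#5 →I2  (I2: I, integral causality)
#0 →J1  (closing 0-jn rule on J1)
#1 →J2  (GY1: gyrator matches bond 0)
#2 →R1  (J2: last free bond brings flow in)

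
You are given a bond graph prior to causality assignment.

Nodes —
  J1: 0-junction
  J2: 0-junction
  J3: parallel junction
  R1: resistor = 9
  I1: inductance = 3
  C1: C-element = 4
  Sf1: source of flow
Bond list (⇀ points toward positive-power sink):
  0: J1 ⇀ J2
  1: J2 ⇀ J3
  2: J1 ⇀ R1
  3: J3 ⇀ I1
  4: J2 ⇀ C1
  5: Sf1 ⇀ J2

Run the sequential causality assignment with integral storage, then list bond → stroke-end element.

β5 →Sf1  (Sf1: flow source, stroke at near end)
β3 →I1  (I1: I, integral causality)
β1 →J3  (only one effort-in slot at J3)
β4 →J2  (C1 integral (e out))
β0 →J1  (common-e at J2 fixed by 4)
β2 →R1  (J1 effort already set via bond 0)

β0 stroke→J1
β1 stroke→J3
β2 stroke→R1
β3 stroke→I1
β4 stroke→J2
β5 stroke→Sf1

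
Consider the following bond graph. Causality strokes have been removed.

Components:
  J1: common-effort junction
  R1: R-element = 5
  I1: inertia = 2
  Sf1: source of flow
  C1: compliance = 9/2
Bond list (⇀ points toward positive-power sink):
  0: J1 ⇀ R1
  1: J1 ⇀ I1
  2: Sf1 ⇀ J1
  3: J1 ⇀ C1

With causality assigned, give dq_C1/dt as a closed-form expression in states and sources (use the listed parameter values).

dq_C1/dt = F_Sf1 - p_I1/2 - 2*q_C1/45

bond 2 stroke→Sf1  (Sf1 (Sf) sets flow on bond)
bond 1 stroke→I1  (I1 outputs flow p/I1)
bond 3 stroke→J1  (C1 integral (e out))
bond 0 stroke→R1  (common-e at J1 fixed by 3)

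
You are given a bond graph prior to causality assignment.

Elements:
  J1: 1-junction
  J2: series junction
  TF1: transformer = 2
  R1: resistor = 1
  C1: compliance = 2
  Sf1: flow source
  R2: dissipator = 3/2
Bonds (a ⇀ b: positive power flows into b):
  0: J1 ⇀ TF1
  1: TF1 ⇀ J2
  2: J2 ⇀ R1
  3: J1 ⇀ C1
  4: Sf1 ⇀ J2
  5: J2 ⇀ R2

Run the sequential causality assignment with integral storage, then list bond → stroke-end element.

β4 stroke at Sf1  (Sf1: flow source, stroke at near end)
β1 stroke at J2  (1-jn J2 has f-setter on 4)
β2 stroke at J2  (J2: bond 4 brought flow, rest push out)
β5 stroke at J2  (J2 flow already set via bond 4)
β0 stroke at TF1  (TF1: transformer flips bond 1)
β3 stroke at J1  (J1: bond 0 brought flow, rest push out)

#0 stroke at TF1
#1 stroke at J2
#2 stroke at J2
#3 stroke at J1
#4 stroke at Sf1
#5 stroke at J2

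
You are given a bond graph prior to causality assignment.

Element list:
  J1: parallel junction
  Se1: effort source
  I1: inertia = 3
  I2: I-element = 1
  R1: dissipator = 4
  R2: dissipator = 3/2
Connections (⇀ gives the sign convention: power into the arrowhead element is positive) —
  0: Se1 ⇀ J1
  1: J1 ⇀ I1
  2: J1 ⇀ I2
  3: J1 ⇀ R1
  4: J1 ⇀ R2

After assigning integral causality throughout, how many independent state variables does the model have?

2  (I1, I2 all integral)

β0 |J1  (Se1 (Se) sets effort on bond)
β1 |I1  (common-e at J1 fixed by 0)
β2 |I2  (J1 effort already set via bond 0)
β3 |R1  (J1: bond 0 brought effort, rest push out)
β4 |R2  (common-e at J1 fixed by 0)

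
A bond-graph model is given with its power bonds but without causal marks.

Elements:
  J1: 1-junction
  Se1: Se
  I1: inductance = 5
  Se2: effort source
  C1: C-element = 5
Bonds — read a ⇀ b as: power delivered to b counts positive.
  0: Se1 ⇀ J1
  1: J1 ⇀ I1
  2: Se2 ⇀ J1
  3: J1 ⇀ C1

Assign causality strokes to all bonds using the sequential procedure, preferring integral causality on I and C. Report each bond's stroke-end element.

b0 stroke at J1
b1 stroke at I1
b2 stroke at J1
b3 stroke at J1

β0 stroke at J1  (Se1 fixes effort; stroke away)
β2 stroke at J1  (Se2 (Se) sets effort on bond)
β1 stroke at I1  (I1 integral (f out))
β3 stroke at J1  (J1 flow already set via bond 1)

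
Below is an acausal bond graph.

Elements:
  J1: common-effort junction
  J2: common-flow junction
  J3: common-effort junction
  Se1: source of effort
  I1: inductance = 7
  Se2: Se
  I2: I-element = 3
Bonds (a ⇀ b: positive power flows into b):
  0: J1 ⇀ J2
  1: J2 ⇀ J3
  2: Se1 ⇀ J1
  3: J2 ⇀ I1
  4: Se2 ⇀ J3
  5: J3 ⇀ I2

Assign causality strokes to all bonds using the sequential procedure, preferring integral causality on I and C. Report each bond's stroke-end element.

b0 stroke at J2
b1 stroke at J2
b2 stroke at J1
b3 stroke at I1
b4 stroke at J3
b5 stroke at I2

β2 |J1  (Se1 fixes effort; stroke away)
β4 |J3  (Se2: effort source, stroke at far end)
β0 |J2  (common-e at J1 fixed by 2)
β1 |J2  (J3 effort already set via bond 4)
β5 |I2  (J3 effort already set via bond 4)
β3 |I1  (closing 1-jn rule on J2)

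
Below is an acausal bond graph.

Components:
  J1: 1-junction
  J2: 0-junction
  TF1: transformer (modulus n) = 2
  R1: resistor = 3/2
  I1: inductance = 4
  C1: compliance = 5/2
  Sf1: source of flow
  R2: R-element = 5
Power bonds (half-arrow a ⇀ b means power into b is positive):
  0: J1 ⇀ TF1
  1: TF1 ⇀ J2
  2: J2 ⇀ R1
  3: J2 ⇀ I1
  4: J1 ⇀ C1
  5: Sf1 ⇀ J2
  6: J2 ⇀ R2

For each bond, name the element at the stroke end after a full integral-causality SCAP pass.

bond 0 stroke→TF1
bond 1 stroke→J2
bond 2 stroke→R1
bond 3 stroke→I1
bond 4 stroke→J1
bond 5 stroke→Sf1
bond 6 stroke→R2

bond 5 |Sf1  (Sf1 (Sf) sets flow on bond)
bond 3 |I1  (prefer integral on I1)
bond 4 |J1  (C1 integral (e out))
bond 0 |TF1  (J1: last free bond brings flow in)
bond 1 |J2  (TF1 one-in-one-out from 0)
bond 2 |R1  (common-e at J2 fixed by 1)
bond 6 |R2  (J2 effort already set via bond 1)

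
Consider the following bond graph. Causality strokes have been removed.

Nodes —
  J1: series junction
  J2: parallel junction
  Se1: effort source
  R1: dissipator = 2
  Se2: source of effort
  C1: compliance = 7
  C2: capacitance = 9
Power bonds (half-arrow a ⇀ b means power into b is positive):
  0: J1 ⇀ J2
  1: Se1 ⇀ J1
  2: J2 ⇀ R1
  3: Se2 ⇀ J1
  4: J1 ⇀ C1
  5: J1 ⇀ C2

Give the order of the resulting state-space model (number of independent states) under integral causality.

β1 stroke at J1  (Se1 fixes effort; stroke away)
β3 stroke at J1  (Se2 fixes effort; stroke away)
β4 stroke at J1  (C1: C, integral causality)
β5 stroke at J1  (C2: C, integral causality)
β0 stroke at J2  (only one flow-in slot at J1)
β2 stroke at R1  (J2: bond 0 brought effort, rest push out)

2  (C1, C2 all integral)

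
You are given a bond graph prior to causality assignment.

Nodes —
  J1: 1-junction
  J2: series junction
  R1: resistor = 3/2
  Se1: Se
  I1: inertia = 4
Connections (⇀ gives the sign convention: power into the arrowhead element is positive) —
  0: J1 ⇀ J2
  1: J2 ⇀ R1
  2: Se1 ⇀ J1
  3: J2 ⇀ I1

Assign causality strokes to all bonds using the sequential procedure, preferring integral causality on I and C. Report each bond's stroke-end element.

#0 →J2
#1 →J2
#2 →J1
#3 →I1

#2 stroke at J1  (Se1 (Se) sets effort on bond)
#0 stroke at J2  (only one flow-in slot at J1)
#3 stroke at I1  (I1 integral (f out))
#1 stroke at J2  (common-f at J2 fixed by 3)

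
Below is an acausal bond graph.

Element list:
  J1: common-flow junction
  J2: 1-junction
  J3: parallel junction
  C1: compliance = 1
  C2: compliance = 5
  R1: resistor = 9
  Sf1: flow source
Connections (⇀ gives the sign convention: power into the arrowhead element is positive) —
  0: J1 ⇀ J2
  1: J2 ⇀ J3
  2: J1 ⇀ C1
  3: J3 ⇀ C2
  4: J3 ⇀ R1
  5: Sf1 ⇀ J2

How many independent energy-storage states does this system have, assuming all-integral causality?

β5 stroke at Sf1  (Sf1 (Sf) sets flow on bond)
β0 stroke at J2  (J2 flow already set via bond 5)
β1 stroke at J2  (J2 flow already set via bond 5)
β2 stroke at J1  (J1 flow already set via bond 0)
β3 stroke at J3  (C2 integral (e out))
β4 stroke at R1  (0-jn J3 has e-setter on 3)

2  (C1, C2 all integral)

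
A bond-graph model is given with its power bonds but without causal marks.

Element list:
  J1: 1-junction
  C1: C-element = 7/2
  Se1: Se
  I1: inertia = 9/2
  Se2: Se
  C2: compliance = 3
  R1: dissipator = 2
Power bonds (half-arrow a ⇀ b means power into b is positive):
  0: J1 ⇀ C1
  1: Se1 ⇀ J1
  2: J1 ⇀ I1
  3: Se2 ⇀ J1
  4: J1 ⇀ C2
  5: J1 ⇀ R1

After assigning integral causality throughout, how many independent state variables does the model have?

3  (C1, C2, I1 all integral)

β1 stroke→J1  (Se1: effort source, stroke at far end)
β3 stroke→J1  (Se2: effort source, stroke at far end)
β0 stroke→J1  (C1 integral (e out))
β2 stroke→I1  (I1 integral (f out))
β4 stroke→J1  (1-jn J1 has f-setter on 2)
β5 stroke→J1  (common-f at J1 fixed by 2)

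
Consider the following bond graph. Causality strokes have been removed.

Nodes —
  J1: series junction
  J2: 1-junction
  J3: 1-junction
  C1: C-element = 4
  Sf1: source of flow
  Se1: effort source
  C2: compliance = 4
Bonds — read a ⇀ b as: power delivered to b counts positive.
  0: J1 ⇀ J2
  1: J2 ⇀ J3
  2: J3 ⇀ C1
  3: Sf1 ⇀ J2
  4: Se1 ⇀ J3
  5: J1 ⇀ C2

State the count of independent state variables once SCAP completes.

b3 stroke→Sf1  (source Sf1 imposes f)
b4 stroke→J3  (Se1 fixes effort; stroke away)
b0 stroke→J2  (J2: bond 3 brought flow, rest push out)
b1 stroke→J2  (1-jn J2 has f-setter on 3)
b2 stroke→J3  (J3 flow already set via bond 1)
b5 stroke→J1  (J1: bond 0 brought flow, rest push out)

2  (C1, C2 all integral)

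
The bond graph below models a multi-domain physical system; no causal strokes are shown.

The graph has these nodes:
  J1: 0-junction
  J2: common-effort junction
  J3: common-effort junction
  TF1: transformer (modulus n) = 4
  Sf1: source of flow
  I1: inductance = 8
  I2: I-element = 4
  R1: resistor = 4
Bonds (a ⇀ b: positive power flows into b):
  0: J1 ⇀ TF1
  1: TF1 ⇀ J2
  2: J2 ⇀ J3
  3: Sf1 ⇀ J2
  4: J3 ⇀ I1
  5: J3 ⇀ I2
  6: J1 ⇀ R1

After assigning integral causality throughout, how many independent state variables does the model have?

#3 →Sf1  (Sf1 fixes flow; stroke at Sf1)
#4 →I1  (I1 integral (f out))
#5 →I2  (I2: I, integral causality)
#2 →J3  (only one effort-in slot at J3)
#1 →J2  (J2 needs exactly one e-in)
#0 →TF1  (TF TF1: opposite of bond 1)
#6 →J1  (J1 needs exactly one e-in)

2  (I1, I2 all integral)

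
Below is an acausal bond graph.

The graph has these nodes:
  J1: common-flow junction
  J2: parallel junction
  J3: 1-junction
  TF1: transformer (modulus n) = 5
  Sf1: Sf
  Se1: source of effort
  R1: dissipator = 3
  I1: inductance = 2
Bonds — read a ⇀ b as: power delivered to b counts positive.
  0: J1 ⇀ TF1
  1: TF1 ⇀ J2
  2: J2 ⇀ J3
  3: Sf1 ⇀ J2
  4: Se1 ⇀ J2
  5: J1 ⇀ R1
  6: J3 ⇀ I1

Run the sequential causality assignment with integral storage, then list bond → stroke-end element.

b0 stroke at J1
b1 stroke at TF1
b2 stroke at J3
b3 stroke at Sf1
b4 stroke at J2
b5 stroke at R1
b6 stroke at I1

b3 stroke at Sf1  (source Sf1 imposes f)
b4 stroke at J2  (Se1: effort source, stroke at far end)
b1 stroke at TF1  (common-e at J2 fixed by 4)
b2 stroke at J3  (common-e at J2 fixed by 4)
b6 stroke at I1  (closing 1-jn rule on J3)
b0 stroke at J1  (through TF1, causality passes straight; one stroke at TF1)
b5 stroke at R1  (J1: last free bond brings flow in)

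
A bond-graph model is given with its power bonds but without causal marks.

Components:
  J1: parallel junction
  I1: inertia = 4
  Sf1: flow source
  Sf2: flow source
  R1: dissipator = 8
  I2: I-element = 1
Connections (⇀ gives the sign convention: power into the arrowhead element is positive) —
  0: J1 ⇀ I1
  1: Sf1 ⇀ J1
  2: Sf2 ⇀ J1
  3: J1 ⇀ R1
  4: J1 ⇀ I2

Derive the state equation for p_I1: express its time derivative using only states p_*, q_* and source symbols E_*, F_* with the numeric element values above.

dp_I1/dt = 8*F_Sf1 + 8*F_Sf2 - 2*p_I1 - 8*p_I2

#1 |Sf1  (Sf1 (Sf) sets flow on bond)
#2 |Sf2  (source Sf2 imposes f)
#0 |I1  (I1 outputs flow p/I1)
#4 |I2  (prefer integral on I2)
#3 |J1  (J1 needs exactly one e-in)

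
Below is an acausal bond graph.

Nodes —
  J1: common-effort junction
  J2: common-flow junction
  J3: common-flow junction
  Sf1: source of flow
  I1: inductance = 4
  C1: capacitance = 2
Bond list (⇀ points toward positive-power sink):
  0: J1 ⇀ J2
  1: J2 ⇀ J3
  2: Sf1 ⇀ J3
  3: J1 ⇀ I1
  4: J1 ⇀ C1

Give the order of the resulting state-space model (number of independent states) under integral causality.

2  (C1, I1 all integral)

b2 |Sf1  (Sf1 (Sf) sets flow on bond)
b1 |J3  (J3: bond 2 brought flow, rest push out)
b0 |J2  (J2 flow already set via bond 1)
b3 |I1  (prefer integral on I1)
b4 |J1  (J1 needs exactly one e-in)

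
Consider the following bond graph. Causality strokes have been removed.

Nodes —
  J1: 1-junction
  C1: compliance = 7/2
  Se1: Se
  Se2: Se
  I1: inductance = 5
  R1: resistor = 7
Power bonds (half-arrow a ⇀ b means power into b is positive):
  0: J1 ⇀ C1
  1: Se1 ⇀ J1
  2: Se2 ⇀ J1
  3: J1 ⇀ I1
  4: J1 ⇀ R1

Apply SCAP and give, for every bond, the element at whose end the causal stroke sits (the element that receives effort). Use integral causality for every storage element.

bond 1 →J1  (Se1 (Se) sets effort on bond)
bond 2 →J1  (Se2: effort source, stroke at far end)
bond 0 →J1  (C1 integral (e out))
bond 3 →I1  (I1 integral (f out))
bond 4 →J1  (J1: bond 3 brought flow, rest push out)

#0 →J1
#1 →J1
#2 →J1
#3 →I1
#4 →J1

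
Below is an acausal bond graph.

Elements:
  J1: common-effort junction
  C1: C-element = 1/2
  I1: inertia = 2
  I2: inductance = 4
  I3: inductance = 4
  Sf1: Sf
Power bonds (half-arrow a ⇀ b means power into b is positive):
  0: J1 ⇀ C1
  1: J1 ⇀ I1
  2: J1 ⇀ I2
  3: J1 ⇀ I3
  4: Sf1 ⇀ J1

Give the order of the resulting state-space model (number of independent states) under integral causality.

4  (C1, I1, I2, I3 all integral)

β4 stroke→Sf1  (Sf1: flow source, stroke at near end)
β0 stroke→J1  (prefer integral on C1)
β1 stroke→I1  (0-jn J1 has e-setter on 0)
β2 stroke→I2  (0-jn J1 has e-setter on 0)
β3 stroke→I3  (J1 effort already set via bond 0)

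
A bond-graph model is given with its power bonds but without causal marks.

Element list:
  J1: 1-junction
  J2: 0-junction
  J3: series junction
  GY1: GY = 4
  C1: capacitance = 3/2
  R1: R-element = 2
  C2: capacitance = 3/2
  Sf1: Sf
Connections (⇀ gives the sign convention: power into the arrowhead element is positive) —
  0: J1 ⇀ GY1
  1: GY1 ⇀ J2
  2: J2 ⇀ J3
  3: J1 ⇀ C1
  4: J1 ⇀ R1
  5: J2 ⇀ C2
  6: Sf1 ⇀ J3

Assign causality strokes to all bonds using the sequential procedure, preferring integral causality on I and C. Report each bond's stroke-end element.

b6 stroke→Sf1  (Sf1: flow source, stroke at near end)
b2 stroke→J3  (J3: bond 6 brought flow, rest push out)
b3 stroke→J1  (C1 integral (e out))
b5 stroke→J2  (prefer integral on C2)
b1 stroke→GY1  (common-e at J2 fixed by 5)
b0 stroke→GY1  (GY GY1: same side as bond 1)
b4 stroke→J1  (1-jn J1 has f-setter on 0)

#0 stroke at GY1
#1 stroke at GY1
#2 stroke at J3
#3 stroke at J1
#4 stroke at J1
#5 stroke at J2
#6 stroke at Sf1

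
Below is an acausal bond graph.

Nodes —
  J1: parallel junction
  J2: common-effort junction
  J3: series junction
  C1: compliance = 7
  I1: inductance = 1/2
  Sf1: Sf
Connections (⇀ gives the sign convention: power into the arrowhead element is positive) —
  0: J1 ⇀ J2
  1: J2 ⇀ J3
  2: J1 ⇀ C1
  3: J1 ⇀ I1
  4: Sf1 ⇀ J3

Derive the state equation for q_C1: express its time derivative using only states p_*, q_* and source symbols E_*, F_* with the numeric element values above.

b4 stroke at Sf1  (Sf1: flow source, stroke at near end)
b1 stroke at J3  (J3 flow already set via bond 4)
b0 stroke at J2  (J2: last free bond brings effort in)
b2 stroke at J1  (C1 outputs effort q/C1)
b3 stroke at I1  (J1: bond 2 brought effort, rest push out)

dq_C1/dt = -F_Sf1 - 2*p_I1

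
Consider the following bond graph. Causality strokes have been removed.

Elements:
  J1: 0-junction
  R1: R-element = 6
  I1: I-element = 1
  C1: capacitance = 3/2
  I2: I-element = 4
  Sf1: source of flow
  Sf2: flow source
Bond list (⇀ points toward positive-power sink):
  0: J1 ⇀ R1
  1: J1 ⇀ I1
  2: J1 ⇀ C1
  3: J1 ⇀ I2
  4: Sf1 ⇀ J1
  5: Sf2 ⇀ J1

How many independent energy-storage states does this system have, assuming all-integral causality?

3  (C1, I1, I2 all integral)

#4 |Sf1  (source Sf1 imposes f)
#5 |Sf2  (Sf2: flow source, stroke at near end)
#1 |I1  (I1: I, integral causality)
#2 |J1  (prefer integral on C1)
#0 |R1  (common-e at J1 fixed by 2)
#3 |I2  (J1 effort already set via bond 2)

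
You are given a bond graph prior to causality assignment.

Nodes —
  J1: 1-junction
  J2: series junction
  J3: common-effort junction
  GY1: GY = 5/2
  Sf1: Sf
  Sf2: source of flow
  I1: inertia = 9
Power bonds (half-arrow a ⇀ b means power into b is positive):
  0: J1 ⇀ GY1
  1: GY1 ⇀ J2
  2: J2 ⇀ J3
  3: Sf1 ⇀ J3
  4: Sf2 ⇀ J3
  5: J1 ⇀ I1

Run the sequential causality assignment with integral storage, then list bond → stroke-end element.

#0 →J1
#1 →J2
#2 →J3
#3 →Sf1
#4 →Sf2
#5 →I1

bond 3 →Sf1  (Sf1 (Sf) sets flow on bond)
bond 4 →Sf2  (Sf2: flow source, stroke at near end)
bond 2 →J3  (J3: last free bond brings effort in)
bond 1 →J2  (J2: bond 2 brought flow, rest push out)
bond 0 →J1  (GY1: gyrator matches bond 1)
bond 5 →I1  (J1: last free bond brings flow in)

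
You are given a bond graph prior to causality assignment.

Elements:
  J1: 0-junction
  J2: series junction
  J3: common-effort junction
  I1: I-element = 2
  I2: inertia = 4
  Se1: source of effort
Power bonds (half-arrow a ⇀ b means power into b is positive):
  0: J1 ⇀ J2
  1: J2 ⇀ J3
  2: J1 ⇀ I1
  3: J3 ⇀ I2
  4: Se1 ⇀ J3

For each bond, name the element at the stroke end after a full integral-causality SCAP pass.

β0 |J1
β1 |J2
β2 |I1
β3 |I2
β4 |J3

b4 →J3  (Se1 fixes effort; stroke away)
b1 →J2  (0-jn J3 has e-setter on 4)
b3 →I2  (J3 effort already set via bond 4)
b0 →J1  (J2 needs exactly one f-in)
b2 →I1  (J1 effort already set via bond 0)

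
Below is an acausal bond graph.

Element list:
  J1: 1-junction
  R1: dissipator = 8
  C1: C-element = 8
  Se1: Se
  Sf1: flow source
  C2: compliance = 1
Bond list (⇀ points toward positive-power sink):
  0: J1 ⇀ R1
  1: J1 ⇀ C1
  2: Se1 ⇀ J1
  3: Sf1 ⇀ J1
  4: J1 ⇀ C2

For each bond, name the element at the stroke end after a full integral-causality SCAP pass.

#0 stroke→J1
#1 stroke→J1
#2 stroke→J1
#3 stroke→Sf1
#4 stroke→J1

bond 2 |J1  (Se1: effort source, stroke at far end)
bond 3 |Sf1  (Sf1 (Sf) sets flow on bond)
bond 0 |J1  (common-f at J1 fixed by 3)
bond 1 |J1  (1-jn J1 has f-setter on 3)
bond 4 |J1  (J1 flow already set via bond 3)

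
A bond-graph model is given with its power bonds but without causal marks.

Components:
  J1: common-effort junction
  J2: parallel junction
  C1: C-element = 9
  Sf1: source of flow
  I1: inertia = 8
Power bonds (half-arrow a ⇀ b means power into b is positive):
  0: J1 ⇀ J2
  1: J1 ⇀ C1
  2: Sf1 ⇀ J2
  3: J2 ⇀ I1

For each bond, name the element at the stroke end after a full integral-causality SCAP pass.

β0 →J2
β1 →J1
β2 →Sf1
β3 →I1

β2 stroke→Sf1  (Sf1 (Sf) sets flow on bond)
β1 stroke→J1  (C1 integral (e out))
β0 stroke→J2  (J1: bond 1 brought effort, rest push out)
β3 stroke→I1  (common-e at J2 fixed by 0)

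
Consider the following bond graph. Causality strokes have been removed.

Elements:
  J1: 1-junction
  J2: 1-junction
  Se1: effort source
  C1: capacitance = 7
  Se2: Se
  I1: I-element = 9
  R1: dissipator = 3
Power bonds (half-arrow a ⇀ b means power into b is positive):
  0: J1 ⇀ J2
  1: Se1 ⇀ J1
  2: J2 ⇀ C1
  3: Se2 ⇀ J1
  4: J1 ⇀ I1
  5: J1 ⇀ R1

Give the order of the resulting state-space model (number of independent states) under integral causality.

2  (C1, I1 all integral)

b1 →J1  (Se1 (Se) sets effort on bond)
b3 →J1  (Se2 fixes effort; stroke away)
b2 →J2  (C1 outputs effort q/C1)
b0 →J1  (closing 1-jn rule on J2)
b4 →I1  (I1 integral (f out))
b5 →J1  (common-f at J1 fixed by 4)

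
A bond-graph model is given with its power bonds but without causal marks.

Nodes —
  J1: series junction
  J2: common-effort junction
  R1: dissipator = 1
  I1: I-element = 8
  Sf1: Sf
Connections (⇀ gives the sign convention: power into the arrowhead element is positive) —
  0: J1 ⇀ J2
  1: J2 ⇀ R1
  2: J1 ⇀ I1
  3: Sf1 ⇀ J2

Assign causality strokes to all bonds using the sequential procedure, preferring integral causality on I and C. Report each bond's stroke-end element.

#0 stroke at J1
#1 stroke at J2
#2 stroke at I1
#3 stroke at Sf1

β3 |Sf1  (Sf1 (Sf) sets flow on bond)
β2 |I1  (I1 integral (f out))
β0 |J1  (1-jn J1 has f-setter on 2)
β1 |J2  (only one effort-in slot at J2)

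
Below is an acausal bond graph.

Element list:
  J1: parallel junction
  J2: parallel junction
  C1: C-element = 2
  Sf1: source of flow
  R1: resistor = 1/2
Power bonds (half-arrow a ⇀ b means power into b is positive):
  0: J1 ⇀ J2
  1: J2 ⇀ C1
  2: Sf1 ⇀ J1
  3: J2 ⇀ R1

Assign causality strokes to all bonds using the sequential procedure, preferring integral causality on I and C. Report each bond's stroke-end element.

β0 stroke at J1
β1 stroke at J2
β2 stroke at Sf1
β3 stroke at R1

#2 stroke→Sf1  (Sf1 (Sf) sets flow on bond)
#0 stroke→J1  (J1: last free bond brings effort in)
#1 stroke→J2  (prefer integral on C1)
#3 stroke→R1  (0-jn J2 has e-setter on 1)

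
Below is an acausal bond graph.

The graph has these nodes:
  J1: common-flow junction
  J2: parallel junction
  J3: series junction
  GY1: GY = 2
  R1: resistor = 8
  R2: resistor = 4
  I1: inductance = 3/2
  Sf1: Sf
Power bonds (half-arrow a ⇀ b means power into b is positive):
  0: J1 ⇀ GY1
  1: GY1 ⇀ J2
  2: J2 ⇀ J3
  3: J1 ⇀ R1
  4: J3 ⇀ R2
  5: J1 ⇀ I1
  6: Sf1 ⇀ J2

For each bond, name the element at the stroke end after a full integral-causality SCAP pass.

bond 6 |Sf1  (Sf1: flow source, stroke at near end)
bond 5 |I1  (I1: I, integral causality)
bond 0 |J1  (J1: bond 5 brought flow, rest push out)
bond 3 |J1  (1-jn J1 has f-setter on 5)
bond 1 |J2  (GY1 both-in/both-out from 0)
bond 2 |J3  (J2: bond 1 brought effort, rest push out)
bond 4 |R2  (J3: last free bond brings flow in)

b0 |J1
b1 |J2
b2 |J3
b3 |J1
b4 |R2
b5 |I1
b6 |Sf1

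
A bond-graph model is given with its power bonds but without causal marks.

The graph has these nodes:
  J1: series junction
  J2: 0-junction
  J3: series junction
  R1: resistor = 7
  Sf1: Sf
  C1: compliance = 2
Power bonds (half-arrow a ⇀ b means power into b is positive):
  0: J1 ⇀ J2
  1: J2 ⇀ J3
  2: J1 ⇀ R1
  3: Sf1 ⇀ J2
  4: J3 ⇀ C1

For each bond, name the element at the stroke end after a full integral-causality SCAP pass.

b3 |Sf1  (source Sf1 imposes f)
b4 |J3  (C1 integral (e out))
b1 |J2  (only one flow-in slot at J3)
b0 |J1  (J2: bond 1 brought effort, rest push out)
b2 |R1  (J1: last free bond brings flow in)

#0 stroke at J1
#1 stroke at J2
#2 stroke at R1
#3 stroke at Sf1
#4 stroke at J3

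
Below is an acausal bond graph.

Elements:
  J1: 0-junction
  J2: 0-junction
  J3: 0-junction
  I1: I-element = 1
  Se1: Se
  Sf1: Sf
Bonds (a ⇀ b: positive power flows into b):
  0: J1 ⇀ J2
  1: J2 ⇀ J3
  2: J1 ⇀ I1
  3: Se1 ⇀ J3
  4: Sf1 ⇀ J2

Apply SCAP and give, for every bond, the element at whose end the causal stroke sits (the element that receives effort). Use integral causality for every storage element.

#3 →J3  (Se1: effort source, stroke at far end)
#4 →Sf1  (source Sf1 imposes f)
#1 →J2  (J3 effort already set via bond 3)
#0 →J1  (J2: bond 1 brought effort, rest push out)
#2 →I1  (common-e at J1 fixed by 0)

b0 stroke at J1
b1 stroke at J2
b2 stroke at I1
b3 stroke at J3
b4 stroke at Sf1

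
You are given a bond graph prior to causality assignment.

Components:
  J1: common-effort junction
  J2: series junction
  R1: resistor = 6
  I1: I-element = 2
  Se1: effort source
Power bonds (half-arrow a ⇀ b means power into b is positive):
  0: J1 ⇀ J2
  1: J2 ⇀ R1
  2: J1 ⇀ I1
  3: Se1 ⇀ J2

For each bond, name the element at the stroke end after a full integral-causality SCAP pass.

b3 |J2  (Se1 fixes effort; stroke away)
b2 |I1  (prefer integral on I1)
b0 |J1  (only one effort-in slot at J1)
b1 |J2  (common-f at J2 fixed by 0)

#0 stroke at J1
#1 stroke at J2
#2 stroke at I1
#3 stroke at J2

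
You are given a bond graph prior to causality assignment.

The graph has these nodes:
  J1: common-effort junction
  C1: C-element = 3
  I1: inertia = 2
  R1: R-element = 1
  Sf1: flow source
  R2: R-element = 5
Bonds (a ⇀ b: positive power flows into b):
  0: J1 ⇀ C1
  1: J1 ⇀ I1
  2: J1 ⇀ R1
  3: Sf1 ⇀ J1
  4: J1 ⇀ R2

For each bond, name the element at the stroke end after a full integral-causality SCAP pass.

#0 |J1
#1 |I1
#2 |R1
#3 |Sf1
#4 |R2

#3 |Sf1  (Sf1 (Sf) sets flow on bond)
#0 |J1  (C1 outputs effort q/C1)
#1 |I1  (J1: bond 0 brought effort, rest push out)
#2 |R1  (J1: bond 0 brought effort, rest push out)
#4 |R2  (J1 effort already set via bond 0)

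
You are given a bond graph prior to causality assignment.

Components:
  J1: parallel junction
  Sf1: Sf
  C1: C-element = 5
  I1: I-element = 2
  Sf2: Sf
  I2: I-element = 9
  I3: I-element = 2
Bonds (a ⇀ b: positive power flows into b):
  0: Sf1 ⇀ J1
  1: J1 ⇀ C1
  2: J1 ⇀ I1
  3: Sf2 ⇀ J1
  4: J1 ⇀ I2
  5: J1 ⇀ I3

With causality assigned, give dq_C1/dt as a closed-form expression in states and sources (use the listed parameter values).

β0 →Sf1  (source Sf1 imposes f)
β3 →Sf2  (Sf2: flow source, stroke at near end)
β1 →J1  (C1 integral (e out))
β2 →I1  (J1 effort already set via bond 1)
β4 →I2  (J1: bond 1 brought effort, rest push out)
β5 →I3  (J1 effort already set via bond 1)

dq_C1/dt = F_Sf1 + F_Sf2 - p_I1/2 - p_I2/9 - p_I3/2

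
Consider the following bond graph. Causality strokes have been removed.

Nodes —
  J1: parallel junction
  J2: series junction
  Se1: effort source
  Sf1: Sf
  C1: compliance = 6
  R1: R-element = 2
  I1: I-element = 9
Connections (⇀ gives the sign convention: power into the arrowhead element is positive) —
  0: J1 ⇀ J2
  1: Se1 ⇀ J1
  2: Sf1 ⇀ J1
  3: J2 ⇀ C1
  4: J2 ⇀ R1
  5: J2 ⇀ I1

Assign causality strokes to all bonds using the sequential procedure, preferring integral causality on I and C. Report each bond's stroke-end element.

bond 0 |J2
bond 1 |J1
bond 2 |Sf1
bond 3 |J2
bond 4 |J2
bond 5 |I1

b1 |J1  (source Se1 imposes e)
b2 |Sf1  (source Sf1 imposes f)
b0 |J2  (J1 effort already set via bond 1)
b3 |J2  (prefer integral on C1)
b5 |I1  (I1: I, integral causality)
b4 |J2  (J2 flow already set via bond 5)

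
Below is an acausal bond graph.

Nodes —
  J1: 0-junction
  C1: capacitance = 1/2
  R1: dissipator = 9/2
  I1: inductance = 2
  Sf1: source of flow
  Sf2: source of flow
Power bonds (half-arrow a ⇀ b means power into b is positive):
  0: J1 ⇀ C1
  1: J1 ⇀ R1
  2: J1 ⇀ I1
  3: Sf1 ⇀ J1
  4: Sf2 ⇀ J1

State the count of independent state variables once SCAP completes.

2  (C1, I1 all integral)

β3 →Sf1  (source Sf1 imposes f)
β4 →Sf2  (source Sf2 imposes f)
β0 →J1  (prefer integral on C1)
β1 →R1  (J1: bond 0 brought effort, rest push out)
β2 →I1  (J1: bond 0 brought effort, rest push out)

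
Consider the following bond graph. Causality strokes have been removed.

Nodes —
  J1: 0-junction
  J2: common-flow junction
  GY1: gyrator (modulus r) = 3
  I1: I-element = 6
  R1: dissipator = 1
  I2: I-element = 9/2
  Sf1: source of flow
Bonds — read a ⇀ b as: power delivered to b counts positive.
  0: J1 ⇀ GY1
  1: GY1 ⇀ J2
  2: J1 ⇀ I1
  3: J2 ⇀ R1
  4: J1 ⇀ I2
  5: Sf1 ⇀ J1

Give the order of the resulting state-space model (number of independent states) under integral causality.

bond 5 stroke at Sf1  (Sf1: flow source, stroke at near end)
bond 2 stroke at I1  (prefer integral on I1)
bond 4 stroke at I2  (prefer integral on I2)
bond 0 stroke at J1  (closing 0-jn rule on J1)
bond 1 stroke at J2  (GY GY1: same side as bond 0)
bond 3 stroke at R1  (only one flow-in slot at J2)

2  (I1, I2 all integral)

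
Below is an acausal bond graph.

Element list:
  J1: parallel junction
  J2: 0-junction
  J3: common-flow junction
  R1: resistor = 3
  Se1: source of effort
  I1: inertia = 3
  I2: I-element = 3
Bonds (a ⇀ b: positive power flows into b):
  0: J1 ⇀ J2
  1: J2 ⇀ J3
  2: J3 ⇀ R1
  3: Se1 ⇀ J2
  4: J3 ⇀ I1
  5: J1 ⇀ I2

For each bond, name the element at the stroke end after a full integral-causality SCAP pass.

β3 stroke→J2  (Se1 (Se) sets effort on bond)
β0 stroke→J1  (0-jn J2 has e-setter on 3)
β1 stroke→J3  (common-e at J2 fixed by 3)
β5 stroke→I2  (0-jn J1 has e-setter on 0)
β4 stroke→I1  (I1: I, integral causality)
β2 stroke→J3  (common-f at J3 fixed by 4)

bond 0 stroke at J1
bond 1 stroke at J3
bond 2 stroke at J3
bond 3 stroke at J2
bond 4 stroke at I1
bond 5 stroke at I2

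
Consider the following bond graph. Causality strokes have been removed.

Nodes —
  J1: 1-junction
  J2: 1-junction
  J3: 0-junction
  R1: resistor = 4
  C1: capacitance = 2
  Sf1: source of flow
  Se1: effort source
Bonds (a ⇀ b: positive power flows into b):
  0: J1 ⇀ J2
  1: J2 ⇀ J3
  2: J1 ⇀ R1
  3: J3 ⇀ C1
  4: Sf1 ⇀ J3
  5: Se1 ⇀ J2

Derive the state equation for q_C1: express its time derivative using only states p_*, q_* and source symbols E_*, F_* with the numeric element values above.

#4 stroke at Sf1  (Sf1: flow source, stroke at near end)
#5 stroke at J2  (source Se1 imposes e)
#3 stroke at J3  (prefer integral on C1)
#1 stroke at J2  (0-jn J3 has e-setter on 3)
#0 stroke at J1  (J2 needs exactly one f-in)
#2 stroke at R1  (J1 needs exactly one f-in)

dq_C1/dt = E_Se1/4 + F_Sf1 - q_C1/8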